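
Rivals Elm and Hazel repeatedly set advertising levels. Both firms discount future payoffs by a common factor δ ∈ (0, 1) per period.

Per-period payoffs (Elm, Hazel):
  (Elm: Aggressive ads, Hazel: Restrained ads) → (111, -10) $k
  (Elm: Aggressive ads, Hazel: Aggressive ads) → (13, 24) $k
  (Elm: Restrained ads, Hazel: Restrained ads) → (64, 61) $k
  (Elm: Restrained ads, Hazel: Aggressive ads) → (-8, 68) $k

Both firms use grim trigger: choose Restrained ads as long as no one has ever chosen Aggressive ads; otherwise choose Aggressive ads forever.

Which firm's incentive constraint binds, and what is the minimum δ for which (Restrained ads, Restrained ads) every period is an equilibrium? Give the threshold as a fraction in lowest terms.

Elm; δ ≥ 47/98

Elm's threshold: (111−64)/(111−13) = 47/98.
Hazel's threshold: (68−61)/(68−24) = 7/44.
47/98 > 7/44, so Elm binds and δ* = 47/98.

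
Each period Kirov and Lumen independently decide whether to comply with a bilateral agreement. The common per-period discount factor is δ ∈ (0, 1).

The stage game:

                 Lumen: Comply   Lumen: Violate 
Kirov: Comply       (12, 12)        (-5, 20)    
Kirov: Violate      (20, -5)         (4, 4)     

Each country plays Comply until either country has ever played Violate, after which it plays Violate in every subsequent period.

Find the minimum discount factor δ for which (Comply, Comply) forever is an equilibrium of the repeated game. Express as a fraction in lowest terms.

1/2

12/(1−δ) ≥ 20 + 4δ/(1−δ)
12 ≥ 20 − 16δ
δ ≥ 8/16 = 1/2.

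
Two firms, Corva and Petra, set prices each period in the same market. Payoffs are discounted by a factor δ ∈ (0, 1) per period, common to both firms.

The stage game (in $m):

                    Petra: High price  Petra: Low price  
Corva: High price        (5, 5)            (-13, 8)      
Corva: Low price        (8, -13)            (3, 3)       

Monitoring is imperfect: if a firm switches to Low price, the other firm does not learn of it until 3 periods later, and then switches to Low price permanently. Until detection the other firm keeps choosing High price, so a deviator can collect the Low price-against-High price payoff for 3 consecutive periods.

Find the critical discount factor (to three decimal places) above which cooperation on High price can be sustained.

0.843

Deviating for the 3 undetected periods gains 8−5 = 3 per period over cooperation, then loses 5−3 = 2 per period forever once punishment starts.
Gain: 3(1 + δ + … + δ^2); loss: 2·δ^3/(1−δ).
No profitable deviation ⇔ 3(1−δ^3) ≤ 2·δ^3, i.e. δ^3 ≥ 3/(3+2) = 3/5.
Hence δ ≥ (3/5)^(1/3) ≈ 0.843.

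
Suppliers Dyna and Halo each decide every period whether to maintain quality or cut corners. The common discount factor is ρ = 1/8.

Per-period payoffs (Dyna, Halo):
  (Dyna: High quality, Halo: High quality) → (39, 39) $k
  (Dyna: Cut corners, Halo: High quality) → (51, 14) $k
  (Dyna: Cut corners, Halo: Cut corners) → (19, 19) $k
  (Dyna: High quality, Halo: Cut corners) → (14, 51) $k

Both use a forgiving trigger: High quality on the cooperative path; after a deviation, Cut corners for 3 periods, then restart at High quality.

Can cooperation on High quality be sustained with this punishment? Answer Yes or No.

No

IC: ρ+…+ρ^3 ≥ (51−39)/(39−19) = 3/5.
At ρ = 1/8: partial sum = 0.1426 < 0.6000. Cooperation not sustainable.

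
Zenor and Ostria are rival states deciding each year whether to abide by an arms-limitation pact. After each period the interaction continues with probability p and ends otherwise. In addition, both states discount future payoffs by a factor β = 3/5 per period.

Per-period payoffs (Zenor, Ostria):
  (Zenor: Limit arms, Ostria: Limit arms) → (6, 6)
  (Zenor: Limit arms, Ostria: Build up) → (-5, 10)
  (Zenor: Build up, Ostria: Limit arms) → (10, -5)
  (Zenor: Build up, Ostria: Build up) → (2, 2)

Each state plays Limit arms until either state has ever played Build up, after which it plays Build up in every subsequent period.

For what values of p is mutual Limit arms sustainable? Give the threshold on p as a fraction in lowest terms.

5/6

Expected continuation weight on next period's payoff is β·p = 3/5·p, which plays the role of the discount factor.
Cooperation requires 3/5·p ≥ (10−6)/(10−2) = 1/2, hence p ≥ 5/6.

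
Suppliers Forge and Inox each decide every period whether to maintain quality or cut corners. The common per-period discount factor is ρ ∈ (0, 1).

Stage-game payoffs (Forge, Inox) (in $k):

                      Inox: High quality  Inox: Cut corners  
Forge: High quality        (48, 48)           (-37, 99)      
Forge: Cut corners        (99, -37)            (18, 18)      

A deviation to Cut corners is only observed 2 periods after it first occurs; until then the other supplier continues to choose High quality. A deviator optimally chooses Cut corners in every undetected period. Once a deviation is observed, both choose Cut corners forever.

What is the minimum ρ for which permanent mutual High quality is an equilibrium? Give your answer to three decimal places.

A deviator earns 99 for 2 periods, then 18 forever; cooperating earns 48 forever. Multiplying the IC by (1−ρ):
48 ≥ 99(1−ρ^2) + 18ρ^2, so 81·ρ^2 ≥ 51 and ρ^2 ≥ 17/27.
ρ ≥ (17/27)^(1/2) ≈ 0.793.

0.793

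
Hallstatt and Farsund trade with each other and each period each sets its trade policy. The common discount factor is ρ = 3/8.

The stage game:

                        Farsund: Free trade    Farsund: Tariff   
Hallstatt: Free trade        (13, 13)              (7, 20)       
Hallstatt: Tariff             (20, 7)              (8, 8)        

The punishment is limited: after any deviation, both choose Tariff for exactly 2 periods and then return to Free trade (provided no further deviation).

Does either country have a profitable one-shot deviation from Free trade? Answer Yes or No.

Yes

A one-shot deviation gives 20 now, then 8 for 2 periods, then back to 13.
Gain from deviating: (20−13) today; loss: (13−8) in each of the next 2 periods.
No-deviation condition: (13−8)(ρ+…+ρ^2) ≥ 20−13, i.e. ρ+…+ρ^2 ≥ 7/5.
At ρ = 3/8: ρ+…+ρ^2 = 0.5156 < 1.4000.
So cooperation is not sustainable.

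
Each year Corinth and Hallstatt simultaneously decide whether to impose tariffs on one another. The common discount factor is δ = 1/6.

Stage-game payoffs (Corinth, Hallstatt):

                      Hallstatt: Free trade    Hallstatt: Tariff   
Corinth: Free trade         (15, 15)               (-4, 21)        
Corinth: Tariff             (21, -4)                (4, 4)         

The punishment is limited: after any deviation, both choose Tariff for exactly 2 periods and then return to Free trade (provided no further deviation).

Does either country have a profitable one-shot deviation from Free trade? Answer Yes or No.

Yes

Comparing payoff streams over the 3 periods until play realigns: cooperate → 15(1+δ+…+δ^2); deviate → 21 + 4(δ+…+δ^2).
Cooperation is sustained iff (15−4)(δ+…+δ^2) ≥ 21−15.
δ+…+δ^2 = 1/6·(1−(1/6)^2)/(1−1/6) = 0.1944, and (21−15)/(15−4) = 0.5455.
0.1944 < 0.5455, so cooperation is not sustainable.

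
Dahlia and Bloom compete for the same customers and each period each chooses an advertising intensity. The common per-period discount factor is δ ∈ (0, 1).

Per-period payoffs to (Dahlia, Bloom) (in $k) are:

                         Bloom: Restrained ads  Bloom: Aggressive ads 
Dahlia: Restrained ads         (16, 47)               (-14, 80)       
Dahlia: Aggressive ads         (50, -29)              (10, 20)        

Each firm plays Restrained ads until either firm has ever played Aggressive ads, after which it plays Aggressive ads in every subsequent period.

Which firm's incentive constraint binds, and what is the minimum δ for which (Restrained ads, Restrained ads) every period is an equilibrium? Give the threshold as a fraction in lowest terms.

Dahlia; δ ≥ 17/20

Dahlia's threshold: (50−16)/(50−10) = 17/20.
Bloom's threshold: (80−47)/(80−20) = 11/20.
17/20 > 11/20, so Dahlia binds and δ* = 17/20.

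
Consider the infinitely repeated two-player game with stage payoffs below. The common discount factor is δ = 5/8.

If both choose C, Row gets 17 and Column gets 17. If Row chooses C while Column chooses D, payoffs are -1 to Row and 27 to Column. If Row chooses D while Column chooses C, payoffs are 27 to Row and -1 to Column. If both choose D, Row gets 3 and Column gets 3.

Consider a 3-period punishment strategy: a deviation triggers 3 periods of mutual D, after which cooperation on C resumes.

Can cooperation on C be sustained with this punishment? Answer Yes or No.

Yes

Comparing payoff streams over the 4 periods until play realigns: cooperate → 17(1+δ+…+δ^3); deviate → 27 + 3(δ+…+δ^3).
Cooperation is sustained iff (17−3)(δ+…+δ^3) ≥ 27−17.
δ+…+δ^3 = 5/8·(1−(5/8)^3)/(1−5/8) = 1.2598, and (27−17)/(17−3) = 0.7143.
1.2598 ≥ 0.7143, so cooperation is sustainable.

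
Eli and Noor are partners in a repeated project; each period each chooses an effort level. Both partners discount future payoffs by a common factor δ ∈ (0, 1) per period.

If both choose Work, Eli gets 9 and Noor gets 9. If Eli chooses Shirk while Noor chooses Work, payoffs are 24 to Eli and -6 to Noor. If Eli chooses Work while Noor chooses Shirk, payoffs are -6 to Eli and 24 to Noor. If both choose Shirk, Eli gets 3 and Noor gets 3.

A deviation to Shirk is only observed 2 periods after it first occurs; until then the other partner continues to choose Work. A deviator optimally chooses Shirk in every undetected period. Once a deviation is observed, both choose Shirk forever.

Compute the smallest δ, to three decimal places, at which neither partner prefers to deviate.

0.845

The best deviation is to choose Shirk for all 2 undetected periods, earning 24 each, then 3 forever once detected.
Deviation value: 24(1−δ^2)/(1−δ) + 3δ^2/(1−δ); cooperation value: 9/(1−δ).
IC: 9 ≥ 24(1−δ^2) + 3δ^2 = 24 − 21δ^2.
So δ^2 ≥ 15/21 = 5/7, giving δ ≥ (5/7)^(1/2) ≈ 0.845.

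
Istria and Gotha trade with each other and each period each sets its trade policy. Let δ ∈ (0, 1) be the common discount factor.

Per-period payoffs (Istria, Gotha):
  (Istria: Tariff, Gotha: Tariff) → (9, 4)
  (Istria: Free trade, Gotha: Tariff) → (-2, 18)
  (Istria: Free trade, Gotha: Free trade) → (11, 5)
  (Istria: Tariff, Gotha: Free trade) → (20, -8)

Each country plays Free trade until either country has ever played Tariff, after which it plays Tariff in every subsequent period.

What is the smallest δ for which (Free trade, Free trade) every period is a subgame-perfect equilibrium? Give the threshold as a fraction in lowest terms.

13/14

Istria's threshold: (20−11)/(20−9) = 9/11.
Gotha's threshold: (18−5)/(18−4) = 13/14.
9/11 < 13/14, so Gotha binds and δ* = 13/14.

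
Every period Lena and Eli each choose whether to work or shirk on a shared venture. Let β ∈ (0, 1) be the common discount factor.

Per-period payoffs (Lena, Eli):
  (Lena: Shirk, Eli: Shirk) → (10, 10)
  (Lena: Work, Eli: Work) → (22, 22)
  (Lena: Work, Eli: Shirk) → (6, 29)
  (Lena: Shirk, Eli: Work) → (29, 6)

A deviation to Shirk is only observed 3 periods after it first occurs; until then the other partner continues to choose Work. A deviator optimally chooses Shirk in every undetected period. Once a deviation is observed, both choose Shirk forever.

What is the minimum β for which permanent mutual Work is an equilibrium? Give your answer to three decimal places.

0.717

The best deviation is to choose Shirk for all 3 undetected periods, earning 29 each, then 10 forever once detected.
Deviation value: 29(1−β^3)/(1−β) + 10β^3/(1−β); cooperation value: 22/(1−β).
IC: 22 ≥ 29(1−β^3) + 10β^3 = 29 − 19β^3.
So β^3 ≥ 7/19, giving β ≥ (7/19)^(1/3) ≈ 0.717.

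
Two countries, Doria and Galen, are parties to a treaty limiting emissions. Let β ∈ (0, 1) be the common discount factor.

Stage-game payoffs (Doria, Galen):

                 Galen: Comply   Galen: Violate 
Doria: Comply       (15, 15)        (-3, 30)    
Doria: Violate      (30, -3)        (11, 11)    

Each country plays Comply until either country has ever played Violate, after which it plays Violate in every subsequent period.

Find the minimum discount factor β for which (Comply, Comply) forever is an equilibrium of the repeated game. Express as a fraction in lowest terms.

15/19

One-period gain from deviating is 30 − 15 = 15. The loss is 15 − 11 = 4 in every subsequent period, with present value 4·β/(1−β).
Deviation is unprofitable when 4·β/(1−β) ≥ 15, i.e. β/(1−β) ≥ 15/4.
Equivalently β ≥ 15/(15+4) = 15/19.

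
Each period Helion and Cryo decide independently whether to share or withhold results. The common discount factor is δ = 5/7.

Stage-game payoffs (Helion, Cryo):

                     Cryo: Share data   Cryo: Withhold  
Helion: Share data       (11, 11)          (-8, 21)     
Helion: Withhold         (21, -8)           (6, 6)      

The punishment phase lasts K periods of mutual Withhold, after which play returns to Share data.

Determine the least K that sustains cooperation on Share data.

No profitable deviation requires (11−6)(δ+…+δ^K) ≥ 21−11, i.e. δ+…+δ^K ≥ 2 ≈ 2.0000.
With δ = 5/7, the partial sums are K=1: 0.7143, K=2: 1.2245, K=3: 1.5889, K=4: 1.8492, K=5: 2.0352.
K = 5 is the first length at which the sum reaches 2.0000.

5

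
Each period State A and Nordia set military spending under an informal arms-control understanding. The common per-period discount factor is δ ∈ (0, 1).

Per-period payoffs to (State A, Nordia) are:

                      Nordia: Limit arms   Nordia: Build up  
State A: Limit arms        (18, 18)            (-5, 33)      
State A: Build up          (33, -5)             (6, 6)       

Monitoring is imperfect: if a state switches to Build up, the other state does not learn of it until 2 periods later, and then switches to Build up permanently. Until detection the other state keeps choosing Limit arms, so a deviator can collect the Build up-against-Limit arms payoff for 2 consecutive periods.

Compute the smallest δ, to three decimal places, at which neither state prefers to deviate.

A deviator earns 33 for 2 periods, then 6 forever; cooperating earns 18 forever. Multiplying the IC by (1−δ):
18 ≥ 33(1−δ^2) + 6δ^2, so 27·δ^2 ≥ 15 and δ^2 ≥ 5/9.
δ ≥ (5/9)^(1/2) ≈ 0.745.

0.745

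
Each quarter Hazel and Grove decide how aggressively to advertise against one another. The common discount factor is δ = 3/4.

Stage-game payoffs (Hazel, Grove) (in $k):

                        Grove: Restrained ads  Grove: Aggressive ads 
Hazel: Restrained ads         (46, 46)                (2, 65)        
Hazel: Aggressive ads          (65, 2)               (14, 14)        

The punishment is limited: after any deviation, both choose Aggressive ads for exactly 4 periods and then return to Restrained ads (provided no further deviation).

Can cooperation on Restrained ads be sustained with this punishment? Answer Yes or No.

A one-shot deviation gives 65 now, then 14 for 4 periods, then back to 46.
Gain from deviating: (65−46) today; loss: (46−14) in each of the next 4 periods.
No-deviation condition: (46−14)(δ+…+δ^4) ≥ 65−46, i.e. δ+…+δ^4 ≥ 19/32.
At δ = 3/4: δ+…+δ^4 = 2.0508 ≥ 0.5938.
So cooperation is sustainable.

Yes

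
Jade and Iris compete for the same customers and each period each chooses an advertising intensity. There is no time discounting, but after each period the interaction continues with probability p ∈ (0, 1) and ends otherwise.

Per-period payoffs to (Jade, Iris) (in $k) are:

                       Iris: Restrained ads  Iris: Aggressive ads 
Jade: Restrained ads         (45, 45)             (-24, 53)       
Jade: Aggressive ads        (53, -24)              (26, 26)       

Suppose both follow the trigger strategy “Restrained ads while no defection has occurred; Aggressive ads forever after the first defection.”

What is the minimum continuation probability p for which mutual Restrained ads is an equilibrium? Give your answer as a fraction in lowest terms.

Expected cooperation value is 45 + p·45 + p²·45 + … = 45/(1−p); deviation gives 53 + p·26/(1−p).
45 ≥ 53(1−p) + 26p ⇒ 27p ≥ 8 ⇒ p ≥ 8/27.

8/27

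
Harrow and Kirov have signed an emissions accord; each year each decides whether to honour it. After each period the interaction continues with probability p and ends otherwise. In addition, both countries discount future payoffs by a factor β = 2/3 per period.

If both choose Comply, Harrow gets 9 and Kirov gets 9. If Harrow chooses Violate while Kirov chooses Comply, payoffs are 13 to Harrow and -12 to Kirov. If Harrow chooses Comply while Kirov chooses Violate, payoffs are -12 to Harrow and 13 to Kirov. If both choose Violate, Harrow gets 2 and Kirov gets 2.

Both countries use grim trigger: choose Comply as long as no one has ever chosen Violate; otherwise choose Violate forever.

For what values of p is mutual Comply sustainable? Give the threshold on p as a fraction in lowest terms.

6/11

Expected continuation weight on next period's payoff is β·p = 2/3·p, which plays the role of the discount factor.
Cooperation requires 2/3·p ≥ (13−9)/(13−2) = 4/11, hence p ≥ 6/11.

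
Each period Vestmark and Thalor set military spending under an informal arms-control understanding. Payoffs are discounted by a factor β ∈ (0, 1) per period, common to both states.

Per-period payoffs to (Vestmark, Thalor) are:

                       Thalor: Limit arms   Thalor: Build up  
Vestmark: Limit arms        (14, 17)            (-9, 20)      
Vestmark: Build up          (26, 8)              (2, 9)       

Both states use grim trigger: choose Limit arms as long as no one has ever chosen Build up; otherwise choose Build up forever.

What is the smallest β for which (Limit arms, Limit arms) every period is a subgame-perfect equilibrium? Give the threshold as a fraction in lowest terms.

1/2

For Vestmark: deviation gain 26−14 = 12, per-period punishment loss 14−2 = 12. IC gives β ≥ 12/24 = 1/2.
For Thalor: gain 3, loss 8 per period, so β ≥ 3/11.
The tighter constraint is Vestmark's, so cooperation needs β ≥ 1/2.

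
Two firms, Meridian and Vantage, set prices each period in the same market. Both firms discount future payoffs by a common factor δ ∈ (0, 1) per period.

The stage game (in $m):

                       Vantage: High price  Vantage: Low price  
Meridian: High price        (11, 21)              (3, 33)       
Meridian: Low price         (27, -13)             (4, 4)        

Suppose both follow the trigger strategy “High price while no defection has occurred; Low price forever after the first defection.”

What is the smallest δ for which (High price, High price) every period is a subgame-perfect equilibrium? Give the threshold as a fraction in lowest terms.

Meridian's threshold: (27−11)/(27−4) = 16/23.
Vantage's threshold: (33−21)/(33−4) = 12/29.
16/23 > 12/29, so Meridian binds and δ* = 16/23.

16/23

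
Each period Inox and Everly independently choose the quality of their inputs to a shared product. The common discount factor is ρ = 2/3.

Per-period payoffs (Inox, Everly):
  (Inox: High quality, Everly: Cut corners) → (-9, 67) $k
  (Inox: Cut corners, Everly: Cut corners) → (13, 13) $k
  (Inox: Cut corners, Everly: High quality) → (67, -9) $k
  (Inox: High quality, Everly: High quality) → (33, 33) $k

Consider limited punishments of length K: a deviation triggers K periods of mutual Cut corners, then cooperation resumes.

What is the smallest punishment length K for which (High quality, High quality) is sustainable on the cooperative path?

No profitable deviation requires (33−13)(ρ+…+ρ^K) ≥ 67−33, i.e. ρ+…+ρ^K ≥ 17/10 ≈ 1.7000.
With ρ = 2/3, the partial sums are K=1: 0.6667, K=2: 1.1111, K=3: 1.4074, K=4: 1.6049, K=5: 1.7366.
K = 5 is the first length at which the sum reaches 1.7000.

5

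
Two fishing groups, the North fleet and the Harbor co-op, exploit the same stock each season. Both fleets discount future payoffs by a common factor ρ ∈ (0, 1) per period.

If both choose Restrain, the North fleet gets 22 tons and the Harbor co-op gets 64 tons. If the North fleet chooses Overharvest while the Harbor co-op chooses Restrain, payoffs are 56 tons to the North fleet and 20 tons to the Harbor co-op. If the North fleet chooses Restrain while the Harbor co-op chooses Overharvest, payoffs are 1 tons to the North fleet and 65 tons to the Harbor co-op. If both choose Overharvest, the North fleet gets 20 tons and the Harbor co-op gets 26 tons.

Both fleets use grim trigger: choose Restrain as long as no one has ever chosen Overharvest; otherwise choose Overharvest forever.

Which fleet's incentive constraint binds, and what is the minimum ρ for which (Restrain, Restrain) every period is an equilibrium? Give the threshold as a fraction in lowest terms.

the North fleet; ρ ≥ 17/18

the North fleet: cooperation gives 22 each period; deviation gives 56 once then 20 forever.
  22/(1−ρ) ≥ 56 + 20ρ/(1−ρ) ⇒ ρ ≥ 34/36 = 17/18.
the Harbor co-op: cooperation gives 64 each period; deviation gives 65 once then 26 forever.
  ρ ≥ 1/39.
Both must hold, so the binding constraint is the North fleet's: ρ ≥ 17/18.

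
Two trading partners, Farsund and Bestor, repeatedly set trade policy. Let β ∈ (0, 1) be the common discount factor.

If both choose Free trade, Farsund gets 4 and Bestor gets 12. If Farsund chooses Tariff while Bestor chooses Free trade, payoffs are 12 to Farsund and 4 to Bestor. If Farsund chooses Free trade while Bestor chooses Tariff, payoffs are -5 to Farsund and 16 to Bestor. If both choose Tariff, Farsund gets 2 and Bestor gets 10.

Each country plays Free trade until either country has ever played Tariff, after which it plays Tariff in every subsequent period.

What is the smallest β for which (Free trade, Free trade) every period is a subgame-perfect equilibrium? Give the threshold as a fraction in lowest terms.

Farsund: cooperation gives 4 each period; deviation gives 12 once then 2 forever.
  4/(1−β) ≥ 12 + 2β/(1−β) ⇒ β ≥ 8/10 = 4/5.
Bestor: cooperation gives 12 each period; deviation gives 16 once then 10 forever.
  β ≥ 4/6 = 2/3.
Both must hold, so the binding constraint is Farsund's: β ≥ 4/5.

4/5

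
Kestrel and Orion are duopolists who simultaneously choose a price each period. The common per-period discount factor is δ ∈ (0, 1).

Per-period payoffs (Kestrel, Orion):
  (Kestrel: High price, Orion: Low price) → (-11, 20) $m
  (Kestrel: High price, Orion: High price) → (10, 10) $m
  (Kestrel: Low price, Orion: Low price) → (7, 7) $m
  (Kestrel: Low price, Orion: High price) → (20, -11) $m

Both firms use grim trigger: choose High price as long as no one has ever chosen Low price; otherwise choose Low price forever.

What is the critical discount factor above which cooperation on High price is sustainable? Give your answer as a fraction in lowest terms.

10/13

One-period gain from deviating is 20 − 10 = 10. The loss is 10 − 7 = 3 in every subsequent period, with present value 3·δ/(1−δ).
Deviation is unprofitable when 3·δ/(1−δ) ≥ 10, i.e. δ/(1−δ) ≥ 10/3.
Equivalently δ ≥ 10/(10+3) = 10/13.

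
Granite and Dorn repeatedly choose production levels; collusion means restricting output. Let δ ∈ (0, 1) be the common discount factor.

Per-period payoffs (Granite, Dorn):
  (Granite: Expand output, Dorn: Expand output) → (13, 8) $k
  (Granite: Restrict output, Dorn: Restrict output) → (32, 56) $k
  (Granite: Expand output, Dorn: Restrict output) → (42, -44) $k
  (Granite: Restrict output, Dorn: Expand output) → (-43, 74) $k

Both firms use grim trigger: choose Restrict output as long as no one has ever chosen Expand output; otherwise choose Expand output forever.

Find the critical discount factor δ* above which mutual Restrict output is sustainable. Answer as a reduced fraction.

10/29

Granite: cooperation gives 32 each period; deviation gives 42 once then 13 forever.
  32/(1−δ) ≥ 42 + 13δ/(1−δ) ⇒ δ ≥ 10/29.
Dorn: cooperation gives 56 each period; deviation gives 74 once then 8 forever.
  δ ≥ 18/66 = 3/11.
Both must hold, so the binding constraint is Granite's: δ ≥ 10/29.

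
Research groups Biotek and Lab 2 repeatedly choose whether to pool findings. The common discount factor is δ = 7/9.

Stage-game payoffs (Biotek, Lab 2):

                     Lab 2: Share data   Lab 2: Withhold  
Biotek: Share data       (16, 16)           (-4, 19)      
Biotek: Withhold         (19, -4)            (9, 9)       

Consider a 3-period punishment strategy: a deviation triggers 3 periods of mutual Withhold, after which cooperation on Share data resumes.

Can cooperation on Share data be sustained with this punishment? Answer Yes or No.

Yes

A one-shot deviation gives 19 now, then 9 for 3 periods, then back to 16.
Gain from deviating: (19−16) today; loss: (16−9) in each of the next 3 periods.
No-deviation condition: (16−9)(δ+…+δ^3) ≥ 19−16, i.e. δ+…+δ^3 ≥ 3/7.
At δ = 7/9: δ+…+δ^3 = 1.8532 ≥ 0.4286.
So cooperation is sustainable.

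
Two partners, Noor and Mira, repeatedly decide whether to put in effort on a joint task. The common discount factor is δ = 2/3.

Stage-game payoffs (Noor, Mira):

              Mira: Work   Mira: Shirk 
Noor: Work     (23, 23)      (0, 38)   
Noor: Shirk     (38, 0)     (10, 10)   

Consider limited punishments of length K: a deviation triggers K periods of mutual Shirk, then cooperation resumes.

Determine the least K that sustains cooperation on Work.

3

IC: δ(1−δ^K)/(1−δ) ≥ (38−23)/(23−10) = 15/13.
With δ = 2/3: need 1 − δ^K ≥ 15/13·(1−2/3)/(2/3), i.e. δ^K ≤ 0.4231.
Since (2/3)^2 = 0.4444 and (2/3)^3 = 0.2963, the smallest such K is 3.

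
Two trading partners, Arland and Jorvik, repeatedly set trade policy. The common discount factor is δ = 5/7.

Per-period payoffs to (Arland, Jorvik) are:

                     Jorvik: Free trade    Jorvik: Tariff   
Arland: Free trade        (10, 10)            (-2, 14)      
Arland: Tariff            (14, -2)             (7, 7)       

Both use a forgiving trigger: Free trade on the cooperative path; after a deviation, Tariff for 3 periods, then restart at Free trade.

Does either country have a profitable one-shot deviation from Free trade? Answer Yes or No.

No

IC: δ+…+δ^3 ≥ (14−10)/(10−7) = 4/3.
At δ = 5/7: partial sum = 1.5889 ≥ 1.3333. Cooperation sustainable.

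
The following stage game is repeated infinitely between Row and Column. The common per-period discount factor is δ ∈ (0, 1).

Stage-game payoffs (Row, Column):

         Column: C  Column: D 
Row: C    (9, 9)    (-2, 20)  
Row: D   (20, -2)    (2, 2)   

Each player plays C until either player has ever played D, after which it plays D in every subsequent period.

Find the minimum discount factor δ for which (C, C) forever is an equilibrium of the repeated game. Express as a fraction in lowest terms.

One-period gain from deviating is 20 − 9 = 11. The loss is 9 − 2 = 7 in every subsequent period, with present value 7·δ/(1−δ).
Deviation is unprofitable when 7·δ/(1−δ) ≥ 11, i.e. δ/(1−δ) ≥ 11/7.
Equivalently δ ≥ 11/(11+7) = 11/18.

11/18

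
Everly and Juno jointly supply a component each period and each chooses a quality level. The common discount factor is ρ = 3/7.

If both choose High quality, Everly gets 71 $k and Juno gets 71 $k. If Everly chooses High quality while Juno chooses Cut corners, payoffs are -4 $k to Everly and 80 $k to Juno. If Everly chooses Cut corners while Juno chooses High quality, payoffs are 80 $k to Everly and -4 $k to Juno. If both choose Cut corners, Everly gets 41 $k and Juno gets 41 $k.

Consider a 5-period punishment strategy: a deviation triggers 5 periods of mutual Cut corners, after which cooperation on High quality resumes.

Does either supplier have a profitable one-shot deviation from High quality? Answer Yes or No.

A one-shot deviation gives 80 now, then 41 for 5 periods, then back to 71.
Gain from deviating: (80−71) today; loss: (71−41) in each of the next 5 periods.
No-deviation condition: (71−41)(ρ+…+ρ^5) ≥ 80−71, i.e. ρ+…+ρ^5 ≥ 3/10.
At ρ = 3/7: ρ+…+ρ^5 = 0.7392 ≥ 0.3000.
So cooperation is sustainable.

No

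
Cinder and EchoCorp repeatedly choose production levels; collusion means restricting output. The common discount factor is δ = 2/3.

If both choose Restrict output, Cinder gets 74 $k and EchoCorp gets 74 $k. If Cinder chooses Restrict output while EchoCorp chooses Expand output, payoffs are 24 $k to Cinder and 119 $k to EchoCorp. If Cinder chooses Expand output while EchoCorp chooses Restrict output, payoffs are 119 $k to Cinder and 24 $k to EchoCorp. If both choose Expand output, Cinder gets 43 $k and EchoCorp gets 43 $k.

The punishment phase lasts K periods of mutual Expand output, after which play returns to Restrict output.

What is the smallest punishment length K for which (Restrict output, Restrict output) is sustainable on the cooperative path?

4

IC: δ(1−δ^K)/(1−δ) ≥ (119−74)/(74−43) = 45/31.
With δ = 2/3: need 1 − δ^K ≥ 45/31·(1−2/3)/(2/3), i.e. δ^K ≤ 0.2742.
Since (2/3)^3 = 0.2963 and (2/3)^4 = 0.1975, the smallest such K is 4.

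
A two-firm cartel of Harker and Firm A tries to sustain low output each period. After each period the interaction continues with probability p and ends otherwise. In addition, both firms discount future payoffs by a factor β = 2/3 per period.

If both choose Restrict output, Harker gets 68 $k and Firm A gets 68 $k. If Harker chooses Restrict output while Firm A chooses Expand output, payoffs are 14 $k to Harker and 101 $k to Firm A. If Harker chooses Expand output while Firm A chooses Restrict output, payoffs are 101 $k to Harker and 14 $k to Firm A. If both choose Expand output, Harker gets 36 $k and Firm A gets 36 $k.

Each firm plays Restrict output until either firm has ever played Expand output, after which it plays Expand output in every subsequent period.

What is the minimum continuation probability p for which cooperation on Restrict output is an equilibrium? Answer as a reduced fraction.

99/130

Expected continuation weight on next period's payoff is β·p = 2/3·p, which plays the role of the discount factor.
Cooperation requires 2/3·p ≥ (101−68)/(101−36) = 33/65, hence p ≥ 99/130.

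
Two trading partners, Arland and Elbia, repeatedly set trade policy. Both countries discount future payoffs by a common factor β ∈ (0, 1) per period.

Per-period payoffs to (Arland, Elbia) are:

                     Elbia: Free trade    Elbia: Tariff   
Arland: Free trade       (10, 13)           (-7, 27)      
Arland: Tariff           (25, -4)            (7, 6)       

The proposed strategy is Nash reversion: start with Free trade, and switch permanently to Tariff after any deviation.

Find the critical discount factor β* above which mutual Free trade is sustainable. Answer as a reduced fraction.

Arland: cooperation gives 10 each period; deviation gives 25 once then 7 forever.
  10/(1−β) ≥ 25 + 7β/(1−β) ⇒ β ≥ 15/18 = 5/6.
Elbia: cooperation gives 13 each period; deviation gives 27 once then 6 forever.
  β ≥ 14/21 = 2/3.
Both must hold, so the binding constraint is Arland's: β ≥ 5/6.

5/6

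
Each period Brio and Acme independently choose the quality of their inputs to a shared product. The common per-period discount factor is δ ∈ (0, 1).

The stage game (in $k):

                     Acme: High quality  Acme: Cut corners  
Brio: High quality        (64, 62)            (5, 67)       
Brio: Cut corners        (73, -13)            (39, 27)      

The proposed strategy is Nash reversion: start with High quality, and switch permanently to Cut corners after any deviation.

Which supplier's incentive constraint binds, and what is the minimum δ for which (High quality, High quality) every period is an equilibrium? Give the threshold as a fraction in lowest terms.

Brio: cooperation gives 64 each period; deviation gives 73 once then 39 forever.
  64/(1−δ) ≥ 73 + 39δ/(1−δ) ⇒ δ ≥ 9/34.
Acme: cooperation gives 62 each period; deviation gives 67 once then 27 forever.
  δ ≥ 5/40 = 1/8.
Both must hold, so the binding constraint is Brio's: δ ≥ 9/34.

Brio; δ ≥ 9/34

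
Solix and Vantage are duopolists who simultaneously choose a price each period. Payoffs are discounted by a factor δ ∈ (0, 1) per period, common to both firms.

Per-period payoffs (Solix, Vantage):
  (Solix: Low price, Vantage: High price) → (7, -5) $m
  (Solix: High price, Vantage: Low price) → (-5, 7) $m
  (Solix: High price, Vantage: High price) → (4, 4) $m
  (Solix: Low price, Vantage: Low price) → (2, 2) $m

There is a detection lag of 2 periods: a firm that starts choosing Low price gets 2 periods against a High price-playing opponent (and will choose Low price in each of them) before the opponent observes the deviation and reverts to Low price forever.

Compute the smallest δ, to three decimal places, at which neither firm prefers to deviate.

The best deviation is to choose Low price for all 2 undetected periods, earning 7 each, then 2 forever once detected.
Deviation value: 7(1−δ^2)/(1−δ) + 2δ^2/(1−δ); cooperation value: 4/(1−δ).
IC: 4 ≥ 7(1−δ^2) + 2δ^2 = 7 − 5δ^2.
So δ^2 ≥ 3/5, giving δ ≥ (3/5)^(1/2) ≈ 0.775.

0.775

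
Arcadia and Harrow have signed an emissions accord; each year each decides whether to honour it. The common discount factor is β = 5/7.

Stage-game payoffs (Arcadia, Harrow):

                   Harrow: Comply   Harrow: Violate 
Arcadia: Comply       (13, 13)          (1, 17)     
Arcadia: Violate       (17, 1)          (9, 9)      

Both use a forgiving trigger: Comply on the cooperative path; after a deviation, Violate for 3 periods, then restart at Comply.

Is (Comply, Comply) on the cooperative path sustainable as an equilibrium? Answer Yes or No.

IC: β+…+β^3 ≥ (17−13)/(13−9) = 1.
At β = 5/7: partial sum = 1.5889 ≥ 1.0000. Cooperation sustainable.

Yes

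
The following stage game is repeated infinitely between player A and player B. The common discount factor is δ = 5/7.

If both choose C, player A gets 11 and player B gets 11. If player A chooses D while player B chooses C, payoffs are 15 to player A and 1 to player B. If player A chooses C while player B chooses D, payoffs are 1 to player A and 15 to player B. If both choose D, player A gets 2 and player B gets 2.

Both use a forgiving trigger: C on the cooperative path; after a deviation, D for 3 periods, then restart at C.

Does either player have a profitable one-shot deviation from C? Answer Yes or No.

IC: δ+…+δ^3 ≥ (15−11)/(11−2) = 4/9.
At δ = 5/7: partial sum = 1.5889 ≥ 0.4444. Cooperation sustainable.

No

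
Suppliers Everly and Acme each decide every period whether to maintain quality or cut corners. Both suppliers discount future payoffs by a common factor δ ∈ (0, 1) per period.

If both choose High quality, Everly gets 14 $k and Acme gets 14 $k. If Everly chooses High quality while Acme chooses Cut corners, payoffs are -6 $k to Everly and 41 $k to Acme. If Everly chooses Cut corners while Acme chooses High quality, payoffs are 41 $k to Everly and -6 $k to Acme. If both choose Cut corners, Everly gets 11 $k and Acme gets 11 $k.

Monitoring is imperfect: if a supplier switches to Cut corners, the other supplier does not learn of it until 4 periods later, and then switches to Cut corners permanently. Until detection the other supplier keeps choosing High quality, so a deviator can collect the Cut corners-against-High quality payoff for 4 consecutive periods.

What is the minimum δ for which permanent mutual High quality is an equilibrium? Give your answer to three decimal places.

0.974

The best deviation is to choose Cut corners for all 4 undetected periods, earning 41 each, then 11 forever once detected.
Deviation value: 41(1−δ^4)/(1−δ) + 11δ^4/(1−δ); cooperation value: 14/(1−δ).
IC: 14 ≥ 41(1−δ^4) + 11δ^4 = 41 − 30δ^4.
So δ^4 ≥ 27/30 = 9/10, giving δ ≥ (9/10)^(1/4) ≈ 0.974.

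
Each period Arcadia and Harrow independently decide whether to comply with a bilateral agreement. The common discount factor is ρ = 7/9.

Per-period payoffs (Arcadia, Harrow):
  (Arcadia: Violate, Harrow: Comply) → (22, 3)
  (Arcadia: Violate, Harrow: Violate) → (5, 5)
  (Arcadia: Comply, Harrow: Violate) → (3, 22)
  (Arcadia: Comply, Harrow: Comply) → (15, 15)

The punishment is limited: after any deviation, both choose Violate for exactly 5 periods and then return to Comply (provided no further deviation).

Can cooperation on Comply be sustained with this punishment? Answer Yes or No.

Yes

A one-shot deviation gives 22 now, then 5 for 5 periods, then back to 15.
Gain from deviating: (22−15) today; loss: (15−5) in each of the next 5 periods.
No-deviation condition: (15−5)(ρ+…+ρ^5) ≥ 22−15, i.e. ρ+…+ρ^5 ≥ 7/10.
At ρ = 7/9: ρ+…+ρ^5 = 2.5038 ≥ 0.7000.
So cooperation is sustainable.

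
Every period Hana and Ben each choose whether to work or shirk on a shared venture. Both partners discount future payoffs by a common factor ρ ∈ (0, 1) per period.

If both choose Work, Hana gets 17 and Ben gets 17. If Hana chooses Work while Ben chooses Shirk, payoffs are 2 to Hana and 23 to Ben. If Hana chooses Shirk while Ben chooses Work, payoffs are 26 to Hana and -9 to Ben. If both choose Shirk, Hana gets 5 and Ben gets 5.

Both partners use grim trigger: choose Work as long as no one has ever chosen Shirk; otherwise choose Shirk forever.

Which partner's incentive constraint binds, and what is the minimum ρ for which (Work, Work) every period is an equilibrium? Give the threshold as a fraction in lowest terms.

For Hana: deviation gain 26−17 = 9, per-period punishment loss 17−5 = 12. IC gives ρ ≥ 9/21 = 3/7.
For Ben: gain 6, loss 12 per period, so ρ ≥ 6/18 = 1/3.
The tighter constraint is Hana's, so cooperation needs ρ ≥ 3/7.

Hana; ρ ≥ 3/7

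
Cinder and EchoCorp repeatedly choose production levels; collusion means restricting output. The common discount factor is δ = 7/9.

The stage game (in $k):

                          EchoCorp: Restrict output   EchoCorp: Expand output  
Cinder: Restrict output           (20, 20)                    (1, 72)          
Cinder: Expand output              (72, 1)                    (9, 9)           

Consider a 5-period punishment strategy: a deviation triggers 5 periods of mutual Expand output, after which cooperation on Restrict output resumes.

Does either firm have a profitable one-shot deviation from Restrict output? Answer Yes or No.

Comparing payoff streams over the 6 periods until play realigns: cooperate → 20(1+δ+…+δ^5); deviate → 72 + 9(δ+…+δ^5).
Cooperation is sustained iff (20−9)(δ+…+δ^5) ≥ 72−20.
δ+…+δ^5 = 7/9·(1−(7/9)^5)/(1−7/9) = 2.5038, and (72−20)/(20−9) = 4.7273.
2.5038 < 4.7273, so cooperation is not sustainable.

Yes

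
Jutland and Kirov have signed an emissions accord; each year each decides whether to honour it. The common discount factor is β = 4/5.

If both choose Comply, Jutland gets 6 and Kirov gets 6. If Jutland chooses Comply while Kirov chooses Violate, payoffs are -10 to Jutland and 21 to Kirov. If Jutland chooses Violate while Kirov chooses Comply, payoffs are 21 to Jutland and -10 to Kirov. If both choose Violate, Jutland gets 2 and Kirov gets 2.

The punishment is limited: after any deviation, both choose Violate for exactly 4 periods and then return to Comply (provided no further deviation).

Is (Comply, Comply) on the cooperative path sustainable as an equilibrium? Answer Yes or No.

A one-shot deviation gives 21 now, then 2 for 4 periods, then back to 6.
Gain from deviating: (21−6) today; loss: (6−2) in each of the next 4 periods.
No-deviation condition: (6−2)(β+…+β^4) ≥ 21−6, i.e. β+…+β^4 ≥ 15/4.
At β = 4/5: β+…+β^4 = 2.3616 < 3.7500.
So cooperation is not sustainable.

No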